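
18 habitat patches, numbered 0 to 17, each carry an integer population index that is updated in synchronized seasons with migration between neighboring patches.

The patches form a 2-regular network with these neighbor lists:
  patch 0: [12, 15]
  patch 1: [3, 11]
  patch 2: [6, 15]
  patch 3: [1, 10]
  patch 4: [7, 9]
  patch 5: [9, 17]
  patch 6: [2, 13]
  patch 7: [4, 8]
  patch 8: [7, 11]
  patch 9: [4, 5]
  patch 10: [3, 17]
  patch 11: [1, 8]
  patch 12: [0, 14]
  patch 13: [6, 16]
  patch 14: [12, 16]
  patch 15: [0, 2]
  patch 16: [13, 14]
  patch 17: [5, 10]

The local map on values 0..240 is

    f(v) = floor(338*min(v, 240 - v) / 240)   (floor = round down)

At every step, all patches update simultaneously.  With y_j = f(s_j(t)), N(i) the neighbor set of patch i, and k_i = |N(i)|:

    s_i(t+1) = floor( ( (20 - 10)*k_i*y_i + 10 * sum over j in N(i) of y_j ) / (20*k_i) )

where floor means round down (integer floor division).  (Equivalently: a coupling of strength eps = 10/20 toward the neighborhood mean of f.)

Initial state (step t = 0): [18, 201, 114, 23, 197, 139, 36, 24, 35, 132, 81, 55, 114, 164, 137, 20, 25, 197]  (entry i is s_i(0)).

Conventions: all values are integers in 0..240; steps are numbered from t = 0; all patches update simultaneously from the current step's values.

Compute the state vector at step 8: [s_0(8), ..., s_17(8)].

Answer: [128, 152, 112, 159, 150, 162, 111, 144, 143, 158, 161, 146, 134, 111, 128, 117, 117, 161]

Derivation:
t=0: [18, 201, 114, 23, 197, 139, 36, 24, 35, 132, 81, 55, 114, 164, 137, 20, 25, 197]
t=1: [59, 54, 99, 58, 76, 124, 91, 43, 52, 126, 80, 64, 122, 74, 121, 60, 80, 94]
t=2: [104, 80, 122, 87, 108, 154, 124, 75, 74, 147, 109, 82, 145, 112, 153, 97, 123, 134]
t=3: [140, 115, 157, 127, 134, 130, 162, 116, 107, 133, 144, 111, 133, 160, 135, 146, 151, 143]
t=4: [140, 159, 118, 153, 152, 148, 111, 156, 154, 150, 141, 155, 146, 114, 142, 130, 127, 140]
t=5: [141, 117, 160, 124, 122, 131, 159, 120, 119, 126, 135, 118, 135, 158, 141, 153, 154, 137]
t=6: [136, 164, 115, 159, 165, 152, 113, 167, 167, 159, 150, 165, 143, 116, 136, 123, 124, 147]
t=7: [148, 108, 161, 115, 106, 122, 160, 102, 102, 114, 124, 104, 141, 162, 147, 158, 158, 127]
t=8: [128, 152, 112, 159, 150, 162, 111, 144, 143, 158, 161, 146, 134, 111, 128, 117, 117, 161]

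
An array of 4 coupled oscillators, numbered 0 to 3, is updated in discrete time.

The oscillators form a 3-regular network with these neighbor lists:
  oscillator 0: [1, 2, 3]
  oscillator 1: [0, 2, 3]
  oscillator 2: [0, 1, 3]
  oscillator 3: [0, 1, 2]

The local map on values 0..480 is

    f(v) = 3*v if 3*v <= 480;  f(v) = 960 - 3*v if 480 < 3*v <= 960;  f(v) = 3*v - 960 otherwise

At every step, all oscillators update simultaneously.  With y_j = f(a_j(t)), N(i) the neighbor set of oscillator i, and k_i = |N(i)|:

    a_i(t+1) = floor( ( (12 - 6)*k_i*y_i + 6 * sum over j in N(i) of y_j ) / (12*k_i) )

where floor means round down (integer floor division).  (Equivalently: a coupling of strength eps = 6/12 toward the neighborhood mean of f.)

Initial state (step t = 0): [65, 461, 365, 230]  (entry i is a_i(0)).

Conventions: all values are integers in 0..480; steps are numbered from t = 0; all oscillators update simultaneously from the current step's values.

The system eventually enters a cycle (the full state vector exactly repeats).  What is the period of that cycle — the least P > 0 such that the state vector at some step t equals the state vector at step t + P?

Answer: 4
Key observation: The state at step 33, [435, 435, 431, 428], reappears at step 37 — and no state repeats earlier — so the cycle the system enters has period 4.

Derivation:
t=0: [65, 461, 365, 230]
t=1: [235, 311, 215, 260]
t=2: [214, 138, 234, 189]
t=3: [336, 368, 316, 361]
t=4: [70, 102, 58, 95]
t=5: [232, 264, 220, 257]
t=6: [241, 209, 253, 216]
t=7: [259, 291, 247, 284]
t=8: [160, 128, 172, 135]
t=9: [445, 413, 433, 420]
t=10: [340, 308, 328, 315]
t=11: [42, 34, 30, 27]
t=12: [108, 100, 96, 93]
t=13: [306, 298, 294, 291]
t=14: [59, 67, 71, 74]
t=15: [194, 202, 206, 209]
t=16: [360, 352, 348, 345]
t=17: [102, 94, 90, 87]
t=18: [288, 280, 276, 273]
t=19: [113, 121, 125, 128]
t=20: [356, 364, 368, 371]
t=21: [125, 133, 137, 140]
t=22: [392, 400, 404, 407]
t=23: [233, 241, 245, 248]
t=24: [243, 235, 231, 228]
t=25: [248, 256, 260, 263]
t=26: [198, 190, 186, 183]
t=27: [383, 391, 395, 398]
t=28: [206, 214, 218, 221]
t=29: [324, 316, 312, 309]
t=30: [17, 17, 21, 24]
t=31: [56, 56, 60, 63]
t=32: [173, 173, 177, 180]
t=33: [435, 435, 431, 428]
t=34: [339, 339, 335, 332]
t=35: [51, 51, 47, 44]
t=36: [147, 147, 143, 140]
t=37: [435, 435, 431, 428]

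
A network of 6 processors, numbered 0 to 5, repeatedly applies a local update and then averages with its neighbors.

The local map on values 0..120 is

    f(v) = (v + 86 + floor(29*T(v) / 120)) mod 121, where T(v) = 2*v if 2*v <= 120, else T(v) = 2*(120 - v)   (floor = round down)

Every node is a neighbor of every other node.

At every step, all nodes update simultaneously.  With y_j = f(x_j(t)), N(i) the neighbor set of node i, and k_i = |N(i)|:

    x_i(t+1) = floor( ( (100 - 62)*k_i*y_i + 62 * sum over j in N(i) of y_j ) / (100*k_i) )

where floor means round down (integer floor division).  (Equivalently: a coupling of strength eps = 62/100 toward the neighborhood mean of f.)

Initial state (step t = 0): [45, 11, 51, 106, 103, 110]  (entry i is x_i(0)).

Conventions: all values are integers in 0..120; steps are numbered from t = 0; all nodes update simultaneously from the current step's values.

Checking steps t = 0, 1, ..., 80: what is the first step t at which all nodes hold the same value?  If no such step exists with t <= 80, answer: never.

Simulating step by step:
t=0: [45, 11, 51, 106, 103, 110]  (not all equal)
t=1: [58, 76, 60, 69, 69, 70]  (not all equal)
t=2: [55, 58, 56, 57, 57, 57]  (not all equal)
t=3: [47, 49, 48, 48, 48, 48]  (not all equal)
t=4: [35, 36, 35, 35, 35, 35]  (not all equal)
t=5: [16, 16, 16, 16, 16, 16]  (all equal)

Answer: 5
Key observation: Synchronization is absorbing here: once all nodes are equal they stay equal, and step 5 is the first all-equal step.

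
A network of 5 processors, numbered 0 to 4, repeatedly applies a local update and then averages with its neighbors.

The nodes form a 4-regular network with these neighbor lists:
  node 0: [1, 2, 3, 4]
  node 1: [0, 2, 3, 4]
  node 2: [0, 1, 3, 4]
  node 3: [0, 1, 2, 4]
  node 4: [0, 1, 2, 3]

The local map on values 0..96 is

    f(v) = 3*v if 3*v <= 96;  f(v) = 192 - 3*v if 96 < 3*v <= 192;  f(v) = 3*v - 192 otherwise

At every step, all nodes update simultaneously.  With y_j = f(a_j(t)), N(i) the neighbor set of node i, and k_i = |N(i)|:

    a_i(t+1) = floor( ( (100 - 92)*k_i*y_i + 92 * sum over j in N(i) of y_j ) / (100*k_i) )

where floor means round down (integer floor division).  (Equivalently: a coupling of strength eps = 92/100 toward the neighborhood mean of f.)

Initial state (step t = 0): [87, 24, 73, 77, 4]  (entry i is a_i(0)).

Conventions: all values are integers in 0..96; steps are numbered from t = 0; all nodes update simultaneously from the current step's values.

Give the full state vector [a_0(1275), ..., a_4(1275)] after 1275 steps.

Answer: [36, 36, 36, 36, 36]
Key observation: The state at step 6, [12, 12, 12, 12, 12], reappears at step 10: the system is in a cycle of period 4 from step 6 on.  Therefore the state at step 1275 equals the state at step 6 + ((1275 - 6) mod 4) = 7, which is [36, 36, 36, 36, 36].

Derivation:
t=0: [87, 24, 73, 77, 4]
t=1: [40, 39, 46, 44, 48]
t=2: [60, 59, 62, 62, 63]
t=3: [7, 7, 8, 8, 9]
t=4: [23, 23, 23, 23, 22]
t=5: [68, 68, 68, 68, 68]
t=6: [12, 12, 12, 12, 12]
t=7: [36, 36, 36, 36, 36]
t=8: [84, 84, 84, 84, 84]
t=9: [60, 60, 60, 60, 60]
t=10: [12, 12, 12, 12, 12]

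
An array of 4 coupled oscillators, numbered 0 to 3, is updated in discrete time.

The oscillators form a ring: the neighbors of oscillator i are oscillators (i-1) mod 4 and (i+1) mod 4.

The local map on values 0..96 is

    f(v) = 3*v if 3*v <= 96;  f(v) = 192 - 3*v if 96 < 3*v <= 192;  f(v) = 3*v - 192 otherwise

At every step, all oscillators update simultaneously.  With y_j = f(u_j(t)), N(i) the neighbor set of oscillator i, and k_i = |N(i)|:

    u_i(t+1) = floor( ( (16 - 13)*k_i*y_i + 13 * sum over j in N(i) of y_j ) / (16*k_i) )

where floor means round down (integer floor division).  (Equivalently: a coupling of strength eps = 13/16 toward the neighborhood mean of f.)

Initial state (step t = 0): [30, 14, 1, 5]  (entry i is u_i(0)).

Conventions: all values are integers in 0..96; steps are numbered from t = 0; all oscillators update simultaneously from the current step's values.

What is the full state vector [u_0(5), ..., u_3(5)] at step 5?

Answer: [80, 57, 80, 57]

Derivation:
t=0: [30, 14, 1, 5]
t=1: [40, 45, 23, 40]
t=2: [65, 67, 65, 70]
t=3: [11, 4, 11, 5]
t=4: [17, 29, 17, 29]
t=5: [80, 57, 80, 57]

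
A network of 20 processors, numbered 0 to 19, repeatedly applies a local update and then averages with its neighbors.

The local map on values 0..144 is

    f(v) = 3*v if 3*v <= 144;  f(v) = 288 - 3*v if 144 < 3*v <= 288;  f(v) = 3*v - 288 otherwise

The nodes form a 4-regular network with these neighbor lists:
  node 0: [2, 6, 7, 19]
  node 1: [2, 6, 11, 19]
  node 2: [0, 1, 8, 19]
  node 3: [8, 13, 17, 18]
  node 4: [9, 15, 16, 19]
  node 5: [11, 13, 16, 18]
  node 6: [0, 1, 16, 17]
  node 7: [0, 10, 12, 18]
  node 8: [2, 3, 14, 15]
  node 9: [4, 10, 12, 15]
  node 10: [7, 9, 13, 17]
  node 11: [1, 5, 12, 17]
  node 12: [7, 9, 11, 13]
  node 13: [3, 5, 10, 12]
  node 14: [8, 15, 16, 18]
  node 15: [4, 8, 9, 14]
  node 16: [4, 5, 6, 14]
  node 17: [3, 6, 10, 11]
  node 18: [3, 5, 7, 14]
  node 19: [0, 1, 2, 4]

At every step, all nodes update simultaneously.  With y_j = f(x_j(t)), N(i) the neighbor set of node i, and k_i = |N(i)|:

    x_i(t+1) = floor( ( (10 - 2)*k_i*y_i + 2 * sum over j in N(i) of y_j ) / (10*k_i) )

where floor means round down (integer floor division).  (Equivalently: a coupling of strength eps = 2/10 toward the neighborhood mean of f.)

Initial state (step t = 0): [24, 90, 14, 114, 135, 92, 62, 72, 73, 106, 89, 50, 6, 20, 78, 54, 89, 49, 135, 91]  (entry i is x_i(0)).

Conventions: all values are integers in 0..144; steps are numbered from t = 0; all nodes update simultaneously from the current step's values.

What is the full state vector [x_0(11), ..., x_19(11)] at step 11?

Simulating step by step:
t=0: [24, 90, 14, 114, 135, 92, 62, 72, 73, 106, 89, 50, 6, 20, 78, 54, 89, 49, 135, 91]
t=1: [69, 29, 42, 62, 103, 26, 94, 69, 69, 38, 31, 119, 29, 53, 59, 114, 31, 128, 103, 24]
t=2: [79, 83, 116, 97, 33, 78, 22, 78, 84, 103, 95, 72, 89, 121, 101, 59, 85, 90, 35, 73]
t=3: [53, 44, 57, 14, 90, 57, 59, 52, 38, 28, 10, 64, 27, 64, 26, 97, 38, 21, 90, 67]
t=4: [125, 126, 116, 48, 28, 109, 110, 118, 103, 73, 42, 96, 85, 90, 74, 17, 107, 64, 32, 89]
t=5: [79, 78, 58, 126, 75, 38, 48, 69, 32, 69, 113, 12, 34, 31, 62, 52, 37, 92, 92, 32]
t=6: [62, 62, 106, 82, 71, 103, 126, 75, 98, 82, 54, 42, 96, 92, 99, 122, 109, 25, 28, 90]
t=7: [91, 94, 35, 42, 68, 29, 87, 66, 12, 47, 110, 110, 12, 19, 17, 69, 40, 79, 73, 29]
t=8: [27, 17, 91, 111, 88, 84, 31, 80, 46, 124, 50, 42, 45, 60, 56, 80, 108, 52, 72, 80]
t=9: [75, 54, 27, 58, 30, 45, 89, 59, 121, 84, 129, 118, 126, 104, 110, 56, 42, 125, 70, 46]
t=10: [67, 116, 84, 104, 93, 122, 36, 105, 77, 48, 92, 74, 83, 41, 53, 108, 115, 84, 82, 128]
t=11: [82, 63, 43, 32, 23, 76, 98, 30, 56, 120, 26, 63, 49, 106, 112, 45, 61, 39, 46, 86]

Answer: [82, 63, 43, 32, 23, 76, 98, 30, 56, 120, 26, 63, 49, 106, 112, 45, 61, 39, 46, 86]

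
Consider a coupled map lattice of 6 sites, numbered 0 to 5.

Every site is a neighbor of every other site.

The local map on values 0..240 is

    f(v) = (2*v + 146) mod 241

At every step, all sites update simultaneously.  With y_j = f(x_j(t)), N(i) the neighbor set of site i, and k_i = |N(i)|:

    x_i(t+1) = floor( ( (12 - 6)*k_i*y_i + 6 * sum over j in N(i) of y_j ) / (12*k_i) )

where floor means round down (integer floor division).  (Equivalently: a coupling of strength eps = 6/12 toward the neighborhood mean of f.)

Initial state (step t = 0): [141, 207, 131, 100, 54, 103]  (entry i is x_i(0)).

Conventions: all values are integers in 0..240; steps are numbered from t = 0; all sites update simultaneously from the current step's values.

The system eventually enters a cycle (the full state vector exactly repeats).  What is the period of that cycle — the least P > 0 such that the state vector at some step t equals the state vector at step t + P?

Answer: 24
Key observation: The state at step 40, [17, 15, 15, 15, 17, 15], reappears at step 64 — and no state repeats earlier — so the cycle the system enters has period 24.

Derivation:
t=0: [141, 207, 131, 100, 54, 103]
t=1: [140, 97, 132, 108, 71, 110]
t=2: [148, 114, 142, 123, 93, 124]
t=3: [172, 145, 167, 152, 128, 153]
t=4: [105, 180, 197, 185, 166, 186]
t=5: [96, 60, 73, 64, 145, 64]
t=6: [82, 53, 63, 56, 121, 56]
t=7: [56, 33, 41, 36, 88, 36]
t=8: [104, 182, 188, 184, 129, 184]
t=9: [86, 52, 56, 53, 106, 53]
t=10: [55, 27, 31, 28, 71, 28]
t=11: [93, 167, 170, 168, 106, 168]
t=12: [81, 140, 46, 45, 91, 45]
t=13: [131, 178, 200, 199, 139, 199]
t=14: [122, 63, 81, 80, 129, 80]
t=15: [113, 66, 80, 80, 119, 80]
t=16: [103, 65, 76, 76, 107, 76]
t=17: [88, 57, 66, 66, 91, 66]
t=18: [62, 37, 44, 44, 64, 44]
t=19: [110, 186, 192, 192, 111, 192]
t=20: [93, 57, 62, 62, 94, 62]
t=21: [65, 36, 40, 40, 66, 40]
t=22: [110, 184, 187, 187, 111, 187]
t=23: [89, 52, 55, 55, 90, 55]
t=24: [55, 25, 28, 28, 56, 28]
t=25: [89, 161, 164, 164, 90, 164]
t=26: [142, 200, 202, 202, 143, 202]
t=27: [140, 90, 92, 92, 141, 92]
t=28: [146, 106, 108, 108, 147, 108]
t=29: [166, 134, 136, 136, 167, 136]
t=30: [212, 187, 188, 188, 213, 188]
t=31: [68, 48, 49, 49, 69, 49]
t=32: [25, 9, 10, 10, 26, 10]
t=33: [184, 171, 172, 172, 184, 172]
t=34: [22, 11, 12, 12, 22, 12]
t=35: [181, 173, 173, 173, 181, 173]
t=36: [19, 13, 13, 13, 19, 13]
t=37: [179, 174, 174, 174, 179, 174]
t=38: [18, 14, 14, 14, 18, 14]
t=39: [178, 175, 175, 175, 178, 175]
t=40: [17, 15, 15, 15, 17, 15]
t=41: [178, 176, 176, 176, 178, 176]
t=42: [18, 16, 16, 16, 18, 16]
t=43: [180, 178, 178, 178, 180, 178]
t=44: [22, 20, 20, 20, 22, 20]
t=45: [188, 186, 186, 186, 188, 186]
t=46: [38, 36, 36, 36, 38, 36]
t=47: [220, 218, 218, 218, 220, 218]
t=48: [102, 100, 100, 100, 102, 100]
t=49: [107, 105, 105, 105, 107, 105]
t=50: [117, 115, 115, 115, 117, 115]
t=51: [137, 135, 135, 135, 137, 135]
t=52: [177, 175, 175, 175, 177, 175]
t=53: [16, 14, 14, 14, 16, 14]
t=54: [176, 174, 174, 174, 176, 174]
t=55: [14, 12, 12, 12, 14, 12]
t=56: [172, 170, 170, 170, 172, 170]
t=57: [6, 4, 4, 4, 6, 4]
t=58: [156, 154, 154, 154, 156, 154]
t=59: [215, 213, 213, 213, 215, 213]
t=60: [92, 90, 90, 90, 92, 90]
t=61: [87, 85, 85, 85, 87, 85]
t=62: [77, 75, 75, 75, 77, 75]
t=63: [57, 55, 55, 55, 57, 55]
t=64: [17, 15, 15, 15, 17, 15]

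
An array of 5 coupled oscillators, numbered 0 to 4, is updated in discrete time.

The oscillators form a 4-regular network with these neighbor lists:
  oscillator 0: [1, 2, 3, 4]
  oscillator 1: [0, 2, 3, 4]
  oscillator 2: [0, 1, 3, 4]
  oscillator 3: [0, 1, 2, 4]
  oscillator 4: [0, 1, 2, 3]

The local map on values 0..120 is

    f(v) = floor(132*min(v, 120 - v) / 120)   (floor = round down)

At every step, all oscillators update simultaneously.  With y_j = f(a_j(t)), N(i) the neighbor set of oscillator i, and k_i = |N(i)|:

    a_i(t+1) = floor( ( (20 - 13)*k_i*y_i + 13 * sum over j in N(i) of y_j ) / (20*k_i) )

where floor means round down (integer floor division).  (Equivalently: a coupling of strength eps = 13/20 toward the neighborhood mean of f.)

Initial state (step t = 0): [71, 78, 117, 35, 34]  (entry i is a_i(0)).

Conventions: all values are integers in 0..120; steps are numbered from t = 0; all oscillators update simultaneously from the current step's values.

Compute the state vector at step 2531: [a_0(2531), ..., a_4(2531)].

Simulating step by step:
t=0: [71, 78, 117, 35, 34]
t=1: [38, 37, 29, 35, 35]
t=2: [38, 38, 36, 37, 37]
t=3: [40, 40, 39, 40, 40]
t=4: [43, 43, 43, 43, 43]
t=5: [47, 47, 47, 47, 47]
t=6: [51, 51, 51, 51, 51]
t=7: [56, 56, 56, 56, 56]
t=8: [61, 61, 61, 61, 61]
t=9: [64, 64, 64, 64, 64]
t=10: [61, 61, 61, 61, 61]

Answer: [64, 64, 64, 64, 64]
Key observation: The state at step 8, [61, 61, 61, 61, 61], reappears at step 10: the system is in a cycle of period 2 from step 8 on.  Therefore the state at step 2531 equals the state at step 8 + ((2531 - 8) mod 2) = 9, which is [64, 64, 64, 64, 64].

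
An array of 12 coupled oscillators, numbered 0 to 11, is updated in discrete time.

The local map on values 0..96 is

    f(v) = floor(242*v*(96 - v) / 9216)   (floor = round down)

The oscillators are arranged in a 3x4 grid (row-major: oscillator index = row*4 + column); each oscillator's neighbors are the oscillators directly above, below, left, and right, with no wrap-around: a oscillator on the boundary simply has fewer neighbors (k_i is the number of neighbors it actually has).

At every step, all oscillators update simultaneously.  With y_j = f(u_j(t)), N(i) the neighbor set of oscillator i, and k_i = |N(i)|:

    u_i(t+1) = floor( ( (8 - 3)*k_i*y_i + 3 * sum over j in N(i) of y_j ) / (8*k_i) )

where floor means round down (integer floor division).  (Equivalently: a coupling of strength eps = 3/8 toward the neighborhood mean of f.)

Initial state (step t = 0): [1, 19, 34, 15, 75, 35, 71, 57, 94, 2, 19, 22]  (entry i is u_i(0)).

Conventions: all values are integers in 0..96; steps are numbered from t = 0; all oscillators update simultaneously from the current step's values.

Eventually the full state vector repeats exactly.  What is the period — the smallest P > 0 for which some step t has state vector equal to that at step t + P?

Simulating step by step:
t=0: [1, 19, 34, 15, 75, 35, 71, 57, 94, 2, 19, 22]
t=1: [16, 37, 48, 40, 33, 47, 48, 51, 10, 14, 35, 44]
t=2: [41, 54, 59, 58, 48, 56, 59, 59, 29, 36, 53, 59]
t=3: [59, 58, 57, 57, 58, 58, 57, 57, 53, 56, 58, 57]
t=4: [57, 57, 57, 58, 57, 57, 57, 58, 58, 57, 57, 57]
t=5: [58, 58, 57, 57, 57, 58, 57, 57, 57, 57, 58, 57]
t=6: [57, 57, 57, 58, 57, 57, 57, 58, 58, 57, 57, 57]

Answer: 2
Key observation: The state at step 4, [57, 57, 57, 58, 57, 57, 57, 58, 58, 57, 57, 57], reappears at step 6 — and no state repeats earlier — so the cycle the system enters has period 2.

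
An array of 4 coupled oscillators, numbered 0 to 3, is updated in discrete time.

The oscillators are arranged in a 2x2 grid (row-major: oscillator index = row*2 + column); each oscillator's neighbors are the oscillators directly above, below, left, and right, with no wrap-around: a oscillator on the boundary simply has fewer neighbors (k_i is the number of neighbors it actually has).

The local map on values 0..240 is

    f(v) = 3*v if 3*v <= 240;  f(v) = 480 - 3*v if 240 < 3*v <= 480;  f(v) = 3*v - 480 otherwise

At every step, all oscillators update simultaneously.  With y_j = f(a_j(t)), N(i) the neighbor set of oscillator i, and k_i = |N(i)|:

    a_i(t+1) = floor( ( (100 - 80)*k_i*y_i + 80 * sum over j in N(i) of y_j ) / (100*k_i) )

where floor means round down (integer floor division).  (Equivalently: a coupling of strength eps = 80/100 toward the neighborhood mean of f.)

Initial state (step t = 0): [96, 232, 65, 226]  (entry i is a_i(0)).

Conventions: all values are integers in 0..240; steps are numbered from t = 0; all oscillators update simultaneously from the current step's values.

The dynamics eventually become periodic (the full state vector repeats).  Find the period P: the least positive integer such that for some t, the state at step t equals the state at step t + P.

Answer: 12
Key observation: The state at step 67, [100, 160, 160, 100], reappears at step 79 — and no state repeats earlier — so the cycle the system enters has period 12.

Derivation:
t=0: [96, 232, 65, 226]
t=1: [202, 199, 195, 204]
t=2: [114, 126, 124, 115]
t=3: [111, 129, 130, 111]
t=4: [102, 136, 135, 102]
t=5: [93, 153, 154, 93]
t=6: [55, 165, 164, 55]
t=7: [43, 135, 134, 43]
t=8: [87, 118, 118, 87]
t=9: [144, 200, 200, 144]
t=10: [105, 62, 62, 105]
t=11: [181, 169, 169, 181]
t=12: [34, 55, 55, 34]
t=13: [152, 114, 114, 152]
t=14: [115, 46, 46, 115]
t=15: [137, 135, 135, 137]
t=16: [73, 70, 70, 73]
t=17: [211, 217, 217, 211]
t=18: [167, 156, 156, 167]
t=19: [13, 19, 19, 13]
t=20: [53, 42, 42, 53]
t=21: [132, 152, 152, 132]
t=22: [36, 72, 72, 36]
t=23: [194, 129, 129, 194]
t=24: [94, 100, 100, 94]
t=25: [183, 194, 194, 183]
t=26: [95, 75, 75, 95]
t=27: [219, 201, 201, 219]
t=28: [133, 166, 166, 133]
t=29: [30, 68, 68, 30]
t=30: [181, 112, 112, 181]
t=31: [127, 79, 79, 127]
t=32: [209, 126, 126, 209]
t=33: [111, 138, 138, 111]
t=34: [82, 130, 130, 82]
t=35: [118, 205, 205, 118]
t=36: [133, 127, 127, 133]
t=37: [95, 84, 84, 95]
t=38: [221, 201, 201, 221]
t=39: [135, 171, 171, 135]
t=40: [41, 66, 66, 41]
t=41: [183, 138, 138, 183]
t=42: [66, 68, 68, 66]
t=43: [202, 199, 199, 202]
t=44: [118, 124, 124, 118]
t=45: [111, 122, 122, 111]
t=46: [120, 140, 140, 120]
t=47: [72, 108, 108, 72]
t=48: [168, 204, 204, 168]
t=49: [110, 45, 45, 110]
t=50: [138, 147, 147, 138]
t=51: [44, 60, 60, 44]
t=52: [170, 141, 141, 170]
t=53: [51, 35, 35, 51]
t=54: [114, 143, 143, 114]
t=55: [68, 120, 120, 68]
t=56: [136, 187, 187, 136]
t=57: [79, 73, 73, 79]
t=58: [222, 233, 233, 222]
t=59: [212, 192, 192, 212]
t=60: [108, 144, 144, 108]
t=61: [69, 134, 134, 69]
t=62: [103, 181, 181, 103]
t=63: [84, 149, 149, 84]
t=64: [72, 189, 189, 72]
t=65: [112, 190, 190, 112]
t=66: [100, 133, 133, 100]
t=67: [100, 160, 160, 100]
t=68: [36, 144, 144, 36]
t=69: [60, 96, 96, 60]
t=70: [189, 182, 182, 189]
t=71: [70, 82, 82, 70]
t=72: [229, 214, 214, 229]
t=73: [171, 198, 198, 171]
t=74: [97, 49, 49, 97]
t=75: [155, 180, 180, 155]
t=76: [51, 24, 24, 51]
t=77: [88, 136, 136, 88]
t=78: [100, 187, 187, 100]
t=79: [100, 160, 160, 100]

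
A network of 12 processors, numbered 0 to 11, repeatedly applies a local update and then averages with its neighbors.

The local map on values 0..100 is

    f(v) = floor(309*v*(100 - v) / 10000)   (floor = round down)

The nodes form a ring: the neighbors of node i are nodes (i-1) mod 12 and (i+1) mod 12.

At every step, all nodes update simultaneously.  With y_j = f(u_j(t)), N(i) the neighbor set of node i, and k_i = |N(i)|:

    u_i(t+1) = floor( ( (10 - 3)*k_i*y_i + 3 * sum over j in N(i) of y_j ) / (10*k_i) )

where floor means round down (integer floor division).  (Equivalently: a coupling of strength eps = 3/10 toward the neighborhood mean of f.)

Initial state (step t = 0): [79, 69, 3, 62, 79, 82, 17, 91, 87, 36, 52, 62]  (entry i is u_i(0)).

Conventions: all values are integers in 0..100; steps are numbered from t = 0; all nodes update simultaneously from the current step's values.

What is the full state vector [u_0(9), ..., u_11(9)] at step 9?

Simulating step by step:
t=0: [79, 69, 3, 62, 79, 82, 17, 91, 87, 36, 52, 62]
t=1: [56, 55, 26, 59, 53, 45, 40, 29, 38, 66, 75, 69]
t=2: [74, 73, 63, 72, 75, 75, 72, 66, 70, 67, 60, 66]
t=3: [60, 61, 68, 62, 57, 57, 62, 67, 65, 68, 72, 68]
t=4: [72, 72, 68, 71, 74, 74, 71, 68, 69, 66, 63, 67]
t=5: [62, 62, 65, 63, 59, 59, 63, 66, 66, 69, 70, 67]
t=6: [71, 71, 70, 72, 73, 73, 71, 69, 68, 66, 64, 68]
t=7: [63, 63, 63, 62, 60, 60, 63, 65, 67, 69, 70, 67]
t=8: [71, 72, 72, 72, 73, 73, 72, 70, 68, 66, 64, 68]
t=9: [63, 62, 62, 61, 60, 60, 62, 64, 66, 69, 70, 67]

Answer: [63, 62, 62, 61, 60, 60, 62, 64, 66, 69, 70, 67]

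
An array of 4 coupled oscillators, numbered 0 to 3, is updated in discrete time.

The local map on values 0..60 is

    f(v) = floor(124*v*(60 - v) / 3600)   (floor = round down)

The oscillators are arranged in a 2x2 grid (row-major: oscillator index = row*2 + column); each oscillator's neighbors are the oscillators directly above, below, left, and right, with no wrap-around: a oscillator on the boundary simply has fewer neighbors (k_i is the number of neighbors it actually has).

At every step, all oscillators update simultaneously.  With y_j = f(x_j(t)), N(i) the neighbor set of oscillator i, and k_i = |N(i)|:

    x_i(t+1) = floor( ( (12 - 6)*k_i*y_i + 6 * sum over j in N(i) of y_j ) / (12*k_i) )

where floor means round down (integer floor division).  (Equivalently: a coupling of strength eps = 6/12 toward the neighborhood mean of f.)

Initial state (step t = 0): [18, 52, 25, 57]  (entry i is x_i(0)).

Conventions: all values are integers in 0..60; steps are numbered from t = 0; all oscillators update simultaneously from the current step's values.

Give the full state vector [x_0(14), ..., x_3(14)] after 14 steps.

Simulating step by step:
t=0: [18, 52, 25, 57]
t=1: [24, 14, 22, 13]
t=2: [27, 23, 26, 23]
t=3: [29, 29, 29, 29]
t=4: [30, 30, 30, 30]
t=5: [31, 31, 31, 31]
t=6: [30, 30, 30, 30]
t=7: [31, 31, 31, 31]
t=8: [30, 30, 30, 30]
t=9: [31, 31, 31, 31]
t=10: [30, 30, 30, 30]
t=11: [31, 31, 31, 31]
t=12: [30, 30, 30, 30]
t=13: [31, 31, 31, 31]
t=14: [30, 30, 30, 30]

Answer: [30, 30, 30, 30]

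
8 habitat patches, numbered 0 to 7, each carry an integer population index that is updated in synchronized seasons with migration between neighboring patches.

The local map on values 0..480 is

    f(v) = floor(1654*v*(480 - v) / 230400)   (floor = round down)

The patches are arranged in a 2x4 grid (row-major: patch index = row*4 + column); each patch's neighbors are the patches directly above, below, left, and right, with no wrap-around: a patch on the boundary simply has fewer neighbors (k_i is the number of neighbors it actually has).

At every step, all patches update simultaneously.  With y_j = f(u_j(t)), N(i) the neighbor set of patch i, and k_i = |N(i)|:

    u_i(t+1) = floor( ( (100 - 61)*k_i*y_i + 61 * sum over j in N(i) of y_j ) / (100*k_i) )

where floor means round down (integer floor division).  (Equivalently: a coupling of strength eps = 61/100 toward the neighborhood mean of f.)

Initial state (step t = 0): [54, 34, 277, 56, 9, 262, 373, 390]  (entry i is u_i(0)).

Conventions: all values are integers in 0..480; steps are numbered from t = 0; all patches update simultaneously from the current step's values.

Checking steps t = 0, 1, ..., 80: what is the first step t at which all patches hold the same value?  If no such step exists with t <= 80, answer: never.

Answer: never
Key observation: The state at step 12 reappears at step 16 — the system is in a cycle of period 4 from step 12 on.  No step 0..16 is synchronized, and the cycle repeats forever, so no step up to 80 (or ever) has all patches equal.

Derivation:
t=0: [54, 34, 277, 56, 9, 262, 373, 390]  (not all equal)
t=1: [106, 240, 271, 265, 187, 246, 327, 236]  (not all equal)
t=2: [356, 385, 398, 409, 365, 397, 390, 395]  (not all equal)
t=3: [294, 262, 237, 225, 285, 257, 242, 233]  (not all equal)
t=4: [399, 407, 411, 412, 400, 408, 412, 412]  (not all equal)
t=5: [225, 214, 204, 201, 224, 212, 203, 201]  (not all equal)
t=6: [410, 407, 404, 402, 409, 407, 403, 402]  (not all equal)
t=7: [208, 213, 220, 223, 208, 213, 220, 224]  (not all equal)
t=8: [406, 408, 409, 410, 406, 408, 409, 410]  (not all equal)
t=9: [213, 210, 208, 206, 213, 210, 208, 206]  (not all equal)
t=10: [407, 407, 406, 405, 407, 407, 406, 405]  (not all equal)
t=11: [213, 213, 215, 217, 213, 213, 215, 217]  (not all equal)
t=12: [408, 408, 408, 409, 408, 408, 408, 409]  (not all equal)
t=13: [210, 210, 209, 208, 210, 210, 209, 208]  (not all equal)
t=14: [407, 406, 406, 406, 407, 406, 406, 406]  (not all equal)
t=15: [213, 214, 215, 215, 213, 214, 215, 215]  (not all equal)
t=16: [408, 408, 408, 409, 408, 408, 408, 409]  (not all equal)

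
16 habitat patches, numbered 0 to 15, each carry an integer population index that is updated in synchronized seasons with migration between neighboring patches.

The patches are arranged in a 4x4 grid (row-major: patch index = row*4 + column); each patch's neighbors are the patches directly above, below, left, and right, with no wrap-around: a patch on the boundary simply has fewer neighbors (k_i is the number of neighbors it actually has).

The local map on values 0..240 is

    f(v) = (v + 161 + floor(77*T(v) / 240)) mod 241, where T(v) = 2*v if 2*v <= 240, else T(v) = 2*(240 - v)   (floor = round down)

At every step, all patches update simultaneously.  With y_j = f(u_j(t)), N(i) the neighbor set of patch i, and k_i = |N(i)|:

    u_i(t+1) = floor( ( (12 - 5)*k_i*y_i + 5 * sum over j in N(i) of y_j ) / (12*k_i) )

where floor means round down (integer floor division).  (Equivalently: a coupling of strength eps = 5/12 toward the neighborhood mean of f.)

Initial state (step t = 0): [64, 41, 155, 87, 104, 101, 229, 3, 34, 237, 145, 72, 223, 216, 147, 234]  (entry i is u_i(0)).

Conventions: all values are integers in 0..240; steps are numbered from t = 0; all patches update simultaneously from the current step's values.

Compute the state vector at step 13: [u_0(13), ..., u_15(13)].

Answer: [44, 62, 111, 116, 41, 45, 65, 48, 45, 74, 170, 69, 170, 196, 205, 98]

Derivation:
t=0: [64, 41, 155, 87, 104, 101, 229, 3, 34, 237, 145, 72, 223, 216, 147, 234]
t=1: [80, 166, 137, 97, 97, 115, 143, 131, 181, 152, 122, 84, 165, 148, 133, 125]
t=2: [73, 116, 118, 96, 87, 111, 121, 106, 127, 125, 113, 82, 132, 127, 120, 105]
t=3: [58, 99, 108, 88, 72, 101, 111, 89, 111, 115, 103, 71, 120, 118, 112, 89]
t=4: [33, 75, 91, 71, 50, 83, 94, 66, 96, 103, 88, 51, 113, 111, 97, 67]
t=5: [134, 72, 61, 41, 49, 54, 65, 32, 72, 83, 62, 18, 98, 97, 73, 34]
t=6: [79, 43, 52, 181, 23, 17, 42, 185, 41, 47, 44, 173, 71, 70, 66, 173]
t=7: [117, 168, 85, 110, 180, 203, 192, 151, 198, 209, 201, 149, 75, 61, 72, 112]
t=8: [122, 122, 86, 97, 136, 143, 132, 125, 129, 133, 132, 126, 59, 43, 59, 94]
t=9: [118, 110, 79, 83, 121, 123, 114, 113, 105, 132, 109, 112, 82, 156, 68, 71]
t=10: [111, 97, 65, 64, 113, 115, 100, 98, 94, 116, 94, 93, 77, 103, 54, 48]
t=11: [97, 78, 41, 36, 100, 102, 79, 71, 79, 100, 71, 96, 60, 74, 60, 156]
t=12: [73, 82, 177, 183, 78, 78, 68, 69, 54, 71, 44, 72, 29, 40, 39, 95]
t=13: [44, 62, 111, 116, 41, 45, 65, 48, 45, 74, 170, 69, 170, 196, 205, 98]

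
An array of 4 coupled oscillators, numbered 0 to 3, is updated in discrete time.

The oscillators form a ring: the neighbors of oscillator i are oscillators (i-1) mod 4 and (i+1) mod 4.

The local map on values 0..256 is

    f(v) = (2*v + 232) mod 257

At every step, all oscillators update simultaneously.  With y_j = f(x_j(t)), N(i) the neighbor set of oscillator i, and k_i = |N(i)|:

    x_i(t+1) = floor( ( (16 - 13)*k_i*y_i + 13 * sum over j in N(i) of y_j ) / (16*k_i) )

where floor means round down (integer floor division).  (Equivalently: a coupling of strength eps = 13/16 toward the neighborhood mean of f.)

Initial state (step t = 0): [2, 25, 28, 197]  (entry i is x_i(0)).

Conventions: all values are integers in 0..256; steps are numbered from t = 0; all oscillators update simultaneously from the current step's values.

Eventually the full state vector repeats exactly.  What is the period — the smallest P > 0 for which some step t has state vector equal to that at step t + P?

Simulating step by step:
t=0: [2, 25, 28, 197]
t=1: [99, 113, 61, 129]
t=2: [208, 147, 194, 153]
t=3: [39, 99, 34, 102]
t=4: [152, 71, 151, 72]
t=5: [100, 39, 99, 39]
t=6: [75, 151, 75, 151]
t=7: [39, 105, 39, 105]
t=8: [160, 77, 160, 77]
t=9: [111, 55, 111, 55]
t=10: [106, 176, 106, 176]
t=11: [91, 165, 91, 165]
t=12: [68, 136, 68, 136]
t=13: [221, 136, 221, 136]
t=14: [230, 176, 230, 176]
t=15: [90, 157, 90, 157]
t=16: [55, 131, 55, 131]
t=17: [208, 113, 208, 113]
t=18: [188, 146, 188, 146]
t=19: [25, 78, 25, 78]
t=20: [111, 44, 111, 44]
t=21: [88, 171, 88, 171]
t=22: [77, 133, 77, 133]
t=23: [220, 150, 220, 150]
t=24: [44, 131, 44, 131]
t=25: [204, 95, 204, 95]
t=26: [157, 133, 157, 133]
t=27: [201, 71, 201, 71]
t=28: [117, 119, 117, 119]
t=29: [212, 209, 212, 209]
t=30: [137, 140, 137, 140]
t=31: [253, 250, 253, 250]
t=32: [219, 222, 219, 222]
t=33: [160, 157, 160, 157]
t=34: [33, 36, 33, 36]
t=35: [45, 42, 45, 42]
t=36: [60, 63, 60, 63]
t=37: [99, 96, 99, 96]
t=38: [168, 171, 168, 171]
t=39: [58, 55, 58, 55]
t=40: [86, 89, 86, 89]
t=41: [151, 148, 151, 148]
t=42: [15, 18, 15, 18]
t=43: [9, 6, 9, 6]
t=44: [245, 248, 245, 248]
t=45: [212, 209, 212, 209]

Answer: 16
Key observation: The state at step 29, [212, 209, 212, 209], reappears at step 45 — and no state repeats earlier — so the cycle the system enters has period 16.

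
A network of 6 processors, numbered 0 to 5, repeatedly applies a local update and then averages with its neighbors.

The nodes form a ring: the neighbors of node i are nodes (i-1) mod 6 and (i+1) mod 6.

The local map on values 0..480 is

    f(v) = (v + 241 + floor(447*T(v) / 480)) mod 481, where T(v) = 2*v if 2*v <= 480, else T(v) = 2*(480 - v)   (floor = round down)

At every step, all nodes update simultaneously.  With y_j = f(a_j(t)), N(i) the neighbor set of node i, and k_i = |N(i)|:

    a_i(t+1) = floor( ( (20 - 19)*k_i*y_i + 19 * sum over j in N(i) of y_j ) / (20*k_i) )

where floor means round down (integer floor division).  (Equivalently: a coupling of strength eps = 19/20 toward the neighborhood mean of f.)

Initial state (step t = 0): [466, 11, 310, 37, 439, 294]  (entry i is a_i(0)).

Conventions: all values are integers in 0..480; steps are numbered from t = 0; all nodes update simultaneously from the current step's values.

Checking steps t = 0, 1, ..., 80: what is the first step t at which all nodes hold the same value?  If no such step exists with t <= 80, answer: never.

Answer: 11
Key observation: Synchronization is absorbing here: once all nodes are equal they stay equal, and step 11 is the first all-equal step.

Derivation:
t=0: [466, 11, 310, 37, 439, 294]  (not all equal)
t=1: [331, 316, 312, 331, 368, 270]  (not all equal)
t=2: [399, 376, 374, 360, 391, 355]  (not all equal)
t=3: [336, 320, 335, 324, 343, 314]  (not all equal)
t=4: [379, 365, 375, 362, 377, 362]  (not all equal)
t=5: [339, 329, 339, 329, 340, 328]  (not all equal)
t=6: [370, 361, 369, 360, 369, 361]  (not all equal)
t=7: [341, 334, 342, 335, 342, 334]  (not all equal)
t=8: [364, 359, 364, 359, 364, 359]  (not all equal)
t=9: [343, 340, 343, 340, 343, 340]  (not all equal)
t=10: [359, 358, 359, 358, 359, 358]  (not all equal)
t=11: [344, 344, 344, 344, 344, 344]  (all equal)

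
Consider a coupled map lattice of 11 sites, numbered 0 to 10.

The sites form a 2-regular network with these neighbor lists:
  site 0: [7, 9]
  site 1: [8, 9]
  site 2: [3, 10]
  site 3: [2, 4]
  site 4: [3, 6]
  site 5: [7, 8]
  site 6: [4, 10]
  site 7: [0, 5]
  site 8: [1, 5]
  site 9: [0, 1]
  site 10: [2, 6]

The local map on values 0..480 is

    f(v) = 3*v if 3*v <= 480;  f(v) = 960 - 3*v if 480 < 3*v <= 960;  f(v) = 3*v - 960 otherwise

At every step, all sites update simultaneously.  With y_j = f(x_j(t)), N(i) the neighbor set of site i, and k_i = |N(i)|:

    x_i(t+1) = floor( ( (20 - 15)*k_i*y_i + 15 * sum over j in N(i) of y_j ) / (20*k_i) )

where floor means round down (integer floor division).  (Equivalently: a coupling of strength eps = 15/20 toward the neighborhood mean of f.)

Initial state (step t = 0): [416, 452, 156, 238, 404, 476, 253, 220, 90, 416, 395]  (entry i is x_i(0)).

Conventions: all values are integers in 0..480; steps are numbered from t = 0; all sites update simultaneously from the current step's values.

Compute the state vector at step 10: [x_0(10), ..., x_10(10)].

Simulating step by step:
t=0: [416, 452, 156, 238, 404, 476, 253, 220, 90, 416, 395]
t=1: [292, 308, 293, 331, 230, 330, 229, 358, 391, 328, 307]
t=2: [72, 97, 47, 139, 182, 130, 184, 71, 78, 51, 142]
t=3: [191, 217, 351, 312, 412, 265, 417, 280, 313, 228, 312]
t=4: [245, 188, 41, 144, 187, 94, 185, 237, 183, 330, 150]
t=5: [160, 264, 361, 303, 413, 318, 419, 252, 357, 240, 310]
t=6: [286, 173, 61, 163, 200, 119, 190, 233, 93, 303, 165]
t=7: [142, 234, 396, 321, 412, 291, 406, 237, 369, 216, 331]
t=8: [316, 236, 70, 189, 166, 170, 180, 254, 166, 334, 190]
t=9: [93, 252, 346, 350, 420, 360, 424, 222, 378, 109, 333]
t=10: [302, 238, 67, 164, 225, 205, 205, 223, 165, 262, 156]

Answer: [302, 238, 67, 164, 225, 205, 205, 223, 165, 262, 156]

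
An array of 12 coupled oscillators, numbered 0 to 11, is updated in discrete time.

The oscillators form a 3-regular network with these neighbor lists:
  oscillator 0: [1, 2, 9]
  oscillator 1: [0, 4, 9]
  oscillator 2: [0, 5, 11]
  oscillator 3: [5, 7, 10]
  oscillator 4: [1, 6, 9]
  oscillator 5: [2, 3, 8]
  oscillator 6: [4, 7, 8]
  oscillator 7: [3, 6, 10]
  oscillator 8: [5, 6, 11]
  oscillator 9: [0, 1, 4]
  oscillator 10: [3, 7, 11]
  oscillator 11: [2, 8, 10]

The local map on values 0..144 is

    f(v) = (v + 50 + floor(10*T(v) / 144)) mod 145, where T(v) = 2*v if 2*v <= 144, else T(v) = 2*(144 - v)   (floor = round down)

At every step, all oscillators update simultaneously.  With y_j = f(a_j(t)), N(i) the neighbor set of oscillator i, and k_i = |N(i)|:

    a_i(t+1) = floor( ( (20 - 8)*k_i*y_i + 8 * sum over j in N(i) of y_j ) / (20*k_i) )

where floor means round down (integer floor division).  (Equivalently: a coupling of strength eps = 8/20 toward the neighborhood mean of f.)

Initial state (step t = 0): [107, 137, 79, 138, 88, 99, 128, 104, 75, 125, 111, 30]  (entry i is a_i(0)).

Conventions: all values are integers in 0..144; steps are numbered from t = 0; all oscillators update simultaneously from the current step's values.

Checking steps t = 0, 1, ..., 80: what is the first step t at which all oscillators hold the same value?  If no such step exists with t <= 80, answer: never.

Simulating step by step:
t=0: [107, 137, 79, 138, 88, 99, 128, 104, 75, 125, 111, 30]  (not all equal)
t=1: [38, 31, 97, 31, 14, 48, 40, 21, 97, 27, 30, 89]  (not all equal)
t=2: [78, 82, 31, 85, 73, 75, 76, 79, 31, 80, 71, 13]  (not all equal)
t=3: [130, 138, 95, 139, 134, 122, 128, 137, 95, 137, 124, 78]  (not all equal)
t=4: [33, 41, 30, 40, 40, 25, 32, 39, 30, 41, 48, 87]  (not all equal)
t=5: [89, 94, 91, 93, 94, 81, 88, 94, 91, 94, 106, 122]  (not all equal)
t=6: [2, 4, 24, 24, 4, 84, 1, 5, 24, 4, 14, 20]  (not all equal)
t=7: [55, 53, 81, 81, 53, 116, 55, 58, 81, 53, 66, 72]  (not all equal)
t=8: [115, 110, 119, 118, 110, 70, 115, 119, 119, 110, 126, 132]  (not all equal)
t=9: [23, 19, 41, 40, 19, 88, 24, 27, 41, 19, 31, 34]  (not all equal)
t=10: [77, 71, 79, 79, 71, 38, 79, 82, 79, 71, 86, 89]  (not all equal)
t=11: [134, 130, 113, 133, 131, 111, 137, 140, 113, 130, 123, 56]  (not all equal)
t=12: [36, 36, 36, 36, 37, 23, 39, 41, 36, 36, 44, 77]  (not all equal)
t=13: [91, 91, 95, 90, 92, 82, 93, 95, 95, 91, 103, 119]  (not all equal)
t=14: [3, 3, 26, 22, 3, 85, 5, 6, 26, 3, 12, 19]  (not all equal)
t=15: [56, 53, 83, 79, 53, 116, 58, 59, 83, 53, 64, 72]  (not all equal)
t=16: [115, 110, 120, 117, 110, 70, 118, 120, 120, 110, 124, 133]  (not all equal)
t=17: [23, 19, 42, 40, 19, 88, 25, 27, 42, 19, 30, 35]  (not all equal)
t=18: [77, 71, 80, 78, 71, 38, 79, 82, 80, 71, 85, 90]  (not all equal)
t=19: [134, 130, 113, 132, 131, 110, 137, 139, 113, 130, 123, 57]  (not all equal)
t=20: [36, 36, 36, 35, 37, 22, 38, 41, 36, 36, 44, 78]  (not all equal)
t=21: [91, 91, 95, 89, 91, 81, 93, 95, 95, 91, 102, 119]  (not all equal)
t=22: [3, 3, 26, 21, 3, 85, 5, 6, 26, 3, 11, 19]  (not all equal)
t=23: [56, 53, 83, 78, 53, 116, 58, 58, 83, 53, 63, 71]  (not all equal)
t=24: [115, 110, 120, 117, 110, 70, 118, 119, 120, 110, 123, 131]  (not all equal)
t=25: [23, 19, 42, 39, 19, 88, 25, 27, 42, 19, 29, 33]  (not all equal)
t=26: [77, 71, 79, 78, 71, 38, 79, 82, 80, 71, 84, 89]  (not all equal)
t=27: [134, 130, 113, 132, 131, 110, 137, 139, 113, 130, 122, 56]  (not all equal)
t=28: [36, 36, 36, 35, 37, 22, 38, 41, 36, 36, 44, 77]  (not all equal)
t=29: [91, 91, 94, 89, 91, 81, 93, 95, 95, 91, 102, 119]  (not all equal)
t=30: [3, 3, 25, 21, 3, 85, 5, 6, 26, 3, 11, 19]  (not all equal)
t=31: [56, 53, 82, 78, 53, 116, 58, 58, 83, 53, 63, 71]  (not all equal)
t=32: [115, 110, 119, 117, 110, 70, 118, 119, 120, 110, 123, 131]  (not all equal)
t=33: [23, 19, 41, 39, 19, 88, 25, 27, 42, 19, 29, 33]  (not all equal)
t=34: [77, 71, 79, 78, 71, 38, 79, 82, 80, 71, 84, 89]  (not all equal)

Answer: never
Key observation: The state at step 26 reappears at step 34 — the system is in a cycle of period 8 from step 26 on.  No step 0..34 is synchronized, and the cycle repeats forever, so no step up to 80 (or ever) has all oscillators equal.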